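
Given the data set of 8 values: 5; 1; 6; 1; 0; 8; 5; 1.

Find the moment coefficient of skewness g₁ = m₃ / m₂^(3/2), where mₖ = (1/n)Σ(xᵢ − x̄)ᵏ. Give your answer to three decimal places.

0.273

x̄ = (5 + 1 + 6 + 1 + 0 + 8 + 5 + 1) / 8 = 3.3750
deviations (xᵢ − x̄): 1.6250, -2.3750, 2.6250, -2.3750, -3.3750, 4.6250, 1.6250, -2.3750
Σ(xᵢ − x̄)² = 61.8750 ⇒ m₂ = 61.8750/8 = 7.73438
Σ(xᵢ − x̄)³ = 46.9688 ⇒ m₃ = 46.9688/8 = 5.87109
m₂^(3/2) = 7.73438^(1.5) = 21.50987
g₁ = m₃ / m₂^(3/2) = 5.87109 / 21.50987 ≈ 0.273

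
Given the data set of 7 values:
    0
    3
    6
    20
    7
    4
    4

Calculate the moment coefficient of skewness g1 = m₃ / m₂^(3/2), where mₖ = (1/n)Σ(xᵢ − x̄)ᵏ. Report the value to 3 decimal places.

x̄ = (0 + 3 + 6 + 20 + 7 + 4 + 4) / 7 = 6.2857
deviations (xᵢ − x̄): -6.2857, -3.2857, -0.2857, 13.7143, 0.7143, -2.2857, -2.2857
Σ(xᵢ − x̄)² = 249.4286 ⇒ m₂ = 249.4286/7 = 35.63265
Σ(xᵢ − x̄)³ = 2272.0408 ⇒ m₃ = 2272.0408/7 = 324.57726
m₂^(3/2) = 35.63265^(1.5) = 212.70233
g1 = m₃ / m₂^(3/2) = 324.57726 / 212.70233 ≈ 1.526

1.526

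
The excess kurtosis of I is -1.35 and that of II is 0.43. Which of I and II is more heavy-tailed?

Higher excess kurtosis ⇒ heavier tails relative to the normal distribution.
-1.35 vs 0.43: the larger is 0.43, so II has heavier tails. (II is leptokurtic — heavier-than-normal tails; the other is platykurtic.)

II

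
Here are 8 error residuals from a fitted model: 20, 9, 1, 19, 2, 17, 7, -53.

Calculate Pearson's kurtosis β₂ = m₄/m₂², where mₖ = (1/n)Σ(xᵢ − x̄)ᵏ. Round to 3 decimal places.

5.099

x̄ = 2.7500
Σ(xᵢ − x̄)² = 3933.5000 ⇒ m₂ = 491.68750
Σ(xᵢ − x̄)⁴ = 9861421.1563 ⇒ m₄ = 1232677.64453
m₂² = 241756.59766
β₂ = m₄/m₂² = 1232677.64453 / 241756.59766 ≈ 5.099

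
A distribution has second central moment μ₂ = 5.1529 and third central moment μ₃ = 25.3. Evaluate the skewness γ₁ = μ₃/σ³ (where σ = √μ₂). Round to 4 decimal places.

2.1629

σ = √μ₂ = √5.1529 = 2.27000
σ³ = μ₂^(3/2) = 11.69708
γ₁ = μ₃/σ³ = 25.3 / 11.69708 ≈ 2.1629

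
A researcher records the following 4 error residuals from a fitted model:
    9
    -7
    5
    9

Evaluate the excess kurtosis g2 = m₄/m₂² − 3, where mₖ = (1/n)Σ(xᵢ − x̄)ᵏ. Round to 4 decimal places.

-0.8513

x̄ = 4.0000
Σ(xᵢ − x̄)² = 172.0000 ⇒ m₂ = 43.00000
Σ(xᵢ − x̄)⁴ = 15892.0000 ⇒ m₄ = 3973.00000
m₂² = 1849.00000
g2 = m₄/m₂² − 3 = 2.14873 − 3 ≈ -0.8513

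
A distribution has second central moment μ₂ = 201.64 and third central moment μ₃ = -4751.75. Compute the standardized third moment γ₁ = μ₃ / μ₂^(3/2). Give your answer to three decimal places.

-1.660

σ = √μ₂ = √201.64 = 14.20000
σ³ = μ₂^(3/2) = 2863.28800
γ₁ = μ₃/σ³ = -4751.75 / 2863.28800 ≈ -1.660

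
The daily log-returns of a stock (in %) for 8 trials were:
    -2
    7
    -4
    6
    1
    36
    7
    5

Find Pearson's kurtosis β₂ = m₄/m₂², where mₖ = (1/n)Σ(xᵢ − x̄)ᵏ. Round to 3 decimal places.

4.969

x̄ = 7.0000
Σ(xᵢ − x̄)² = 1084.0000 ⇒ m₂ = 135.50000
Σ(xᵢ − x̄)⁴ = 729796.0000 ⇒ m₄ = 91224.50000
m₂² = 18360.25000
β₂ = m₄/m₂² = 91224.50000 / 18360.25000 ≈ 4.969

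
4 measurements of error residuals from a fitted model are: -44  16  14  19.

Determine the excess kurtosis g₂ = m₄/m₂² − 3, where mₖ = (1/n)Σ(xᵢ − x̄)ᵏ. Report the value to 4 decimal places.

x̄ = 1.2500
Σ(xᵢ − x̄)² = 2742.7500 ⇒ m₂ = 685.68750
Σ(xᵢ − x̄)⁴ = 4365536.5781 ⇒ m₄ = 1091384.14453
m₂² = 470167.34766
g₂ = m₄/m₂² − 3 = 2.32127 − 3 ≈ -0.6787

-0.6787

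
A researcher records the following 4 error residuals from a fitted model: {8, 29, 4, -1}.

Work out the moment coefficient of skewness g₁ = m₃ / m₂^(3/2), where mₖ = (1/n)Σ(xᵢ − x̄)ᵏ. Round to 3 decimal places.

x̄ = (8 + 29 + 4 - 1) / 4 = 10.0000
deviations (xᵢ − x̄): -2.0000, 19.0000, -6.0000, -11.0000
Σ(xᵢ − x̄)² = 522.0000 ⇒ m₂ = 522.0000/4 = 130.50000
Σ(xᵢ − x̄)³ = 5304.0000 ⇒ m₃ = 5304.0000/4 = 1326.00000
m₂^(3/2) = 130.50000^(1.5) = 1490.78759
g₁ = m₃ / m₂^(3/2) = 1326.00000 / 1490.78759 ≈ 0.889

0.889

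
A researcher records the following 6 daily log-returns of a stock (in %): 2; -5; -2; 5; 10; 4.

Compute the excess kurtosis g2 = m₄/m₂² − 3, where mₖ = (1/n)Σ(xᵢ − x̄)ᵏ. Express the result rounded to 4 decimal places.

-0.9701

x̄ = 2.3333
Σ(xᵢ − x̄)² = 141.3333 ⇒ m₂ = 23.55556
Σ(xᵢ − x̄)⁴ = 6757.7778 ⇒ m₄ = 1126.29630
m₂² = 554.86420
g2 = m₄/m₂² − 3 = 2.02986 − 3 ≈ -0.9701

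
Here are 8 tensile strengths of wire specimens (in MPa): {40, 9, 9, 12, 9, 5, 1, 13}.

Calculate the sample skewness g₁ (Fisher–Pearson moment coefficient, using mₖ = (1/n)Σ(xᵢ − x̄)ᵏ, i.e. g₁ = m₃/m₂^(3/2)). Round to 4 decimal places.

1.7902

x̄ = (40 + 9 + 9 + 12 + 9 + 5 + 1 + 13) / 8 = 12.2500
deviations (xᵢ − x̄): 27.7500, -3.2500, -3.2500, -0.2500, -3.2500, -7.2500, -11.2500, 0.7500
Σ(xᵢ − x̄)² = 981.5000 ⇒ m₂ = 981.5000/8 = 122.68750
Σ(xᵢ − x̄)³ = 19461.7500 ⇒ m₃ = 19461.7500/8 = 2432.71875
m₂^(3/2) = 122.68750^(1.5) = 1358.94060
g₁ = m₃ / m₂^(3/2) = 2432.71875 / 1358.94060 ≈ 1.7902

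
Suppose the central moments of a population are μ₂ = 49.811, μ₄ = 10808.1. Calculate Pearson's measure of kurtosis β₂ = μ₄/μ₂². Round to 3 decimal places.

μ₂² = 49.811² = 2481.13572
μ₄/μ₂² = 10808.1 / 2481.13572 = 4.35611
β₂ ≈ 4.356

4.356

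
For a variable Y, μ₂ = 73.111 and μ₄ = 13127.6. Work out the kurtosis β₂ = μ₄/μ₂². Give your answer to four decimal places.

μ₂² = 73.111² = 5345.21832
μ₄/μ₂² = 13127.6 / 5345.21832 = 2.45595
β₂ ≈ 2.4560

2.4560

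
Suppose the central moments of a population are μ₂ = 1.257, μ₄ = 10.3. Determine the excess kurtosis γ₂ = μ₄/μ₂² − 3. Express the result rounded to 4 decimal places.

3.5188

μ₂² = 1.257² = 1.58005
μ₄/μ₂² = 10.3 / 1.58005 = 6.51879
γ₂ = 6.51879 − 3 ≈ 3.5188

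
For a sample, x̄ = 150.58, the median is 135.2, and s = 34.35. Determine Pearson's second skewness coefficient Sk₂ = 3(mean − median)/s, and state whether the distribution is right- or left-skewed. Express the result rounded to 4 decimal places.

1.3432, right-skewed

Sk₂ = 3(150.58 − 135.2) / 34.35 = 3 × 15.3800 / 34.35
    = 46.1400 / 34.35 ≈ 1.3432
Sk₂ > 0 ⇒ mean > median ⇒ right-skewed (positive skew).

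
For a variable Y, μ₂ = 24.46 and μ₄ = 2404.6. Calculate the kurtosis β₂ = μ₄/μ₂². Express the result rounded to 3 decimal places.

μ₂² = 24.46² = 598.29160
μ₄/μ₂² = 2404.6 / 598.29160 = 4.01911
β₂ ≈ 4.019

4.019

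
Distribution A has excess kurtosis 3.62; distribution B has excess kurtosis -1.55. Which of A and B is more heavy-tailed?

Higher excess kurtosis ⇒ heavier tails relative to the normal distribution.
3.62 vs -1.55: the larger is 3.62, so A has heavier tails. (A is leptokurtic — heavier-than-normal tails; the other is platykurtic.)

A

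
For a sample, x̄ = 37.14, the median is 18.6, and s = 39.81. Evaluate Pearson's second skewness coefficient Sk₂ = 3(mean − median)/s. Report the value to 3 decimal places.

1.397

Sk₂ = 3(37.14 − 18.6) / 39.81 = 3 × 18.5400 / 39.81
    = 55.6200 / 39.81 ≈ 1.397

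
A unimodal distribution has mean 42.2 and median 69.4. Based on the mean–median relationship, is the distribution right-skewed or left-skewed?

mean − median = 42.2 − 69.4 = -27.2
mean < median ⇒ the longer tail is on the left ⇒ left-skewed (negatively skewed).

left-skewed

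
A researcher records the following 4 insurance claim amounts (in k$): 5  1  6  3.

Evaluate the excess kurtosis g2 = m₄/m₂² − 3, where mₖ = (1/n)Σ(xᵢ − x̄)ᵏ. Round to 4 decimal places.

x̄ = 3.7500
Σ(xᵢ − x̄)² = 14.7500 ⇒ m₂ = 3.68750
Σ(xᵢ − x̄)⁴ = 85.5781 ⇒ m₄ = 21.39453
m₂² = 13.59766
g2 = m₄/m₂² − 3 = 1.57340 − 3 ≈ -1.4266

-1.4266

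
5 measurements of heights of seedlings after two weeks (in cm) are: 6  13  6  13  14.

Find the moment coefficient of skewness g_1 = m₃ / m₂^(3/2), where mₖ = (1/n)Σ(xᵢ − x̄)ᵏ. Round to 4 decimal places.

x̄ = (6 + 13 + 6 + 13 + 14) / 5 = 10.4000
deviations (xᵢ − x̄): -4.4000, 2.6000, -4.4000, 2.6000, 3.6000
Σ(xᵢ − x̄)² = 65.2000 ⇒ m₂ = 65.2000/5 = 13.04000
Σ(xᵢ − x̄)³ = -88.5600 ⇒ m₃ = -88.5600/5 = -17.71200
m₂^(3/2) = 13.04000^(1.5) = 47.08867
g_1 = m₃ / m₂^(3/2) = -17.71200 / 47.08867 ≈ -0.3761

-0.3761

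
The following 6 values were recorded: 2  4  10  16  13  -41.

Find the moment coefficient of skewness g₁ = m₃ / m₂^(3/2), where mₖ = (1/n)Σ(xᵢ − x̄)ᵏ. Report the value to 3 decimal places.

x̄ = (2 + 4 + 10 + 16 + 13 - 41) / 6 = 0.6667
deviations (xᵢ − x̄): 1.3333, 3.3333, 9.3333, 15.3333, 12.3333, -41.6667
Σ(xᵢ − x̄)² = 2223.3333 ⇒ m₂ = 2223.3333/6 = 370.55556
Σ(xᵢ − x̄)³ = -66004.4444 ⇒ m₃ = -66004.4444/6 = -11000.74074
m₂^(3/2) = 370.55556^(1.5) = 7133.12761
g₁ = m₃ / m₂^(3/2) = -11000.74074 / 7133.12761 ≈ -1.542

-1.542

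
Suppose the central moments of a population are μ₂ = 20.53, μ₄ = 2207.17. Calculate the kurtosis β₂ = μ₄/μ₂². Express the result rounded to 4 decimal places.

μ₂² = 20.53² = 421.48090
μ₄/μ₂² = 2207.17 / 421.48090 = 5.23670
β₂ ≈ 5.2367

5.2367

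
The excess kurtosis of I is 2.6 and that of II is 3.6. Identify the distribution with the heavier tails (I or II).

II

Higher excess kurtosis ⇒ heavier tails relative to the normal distribution.
2.6 vs 3.6: the larger is 3.6, so II has heavier tails.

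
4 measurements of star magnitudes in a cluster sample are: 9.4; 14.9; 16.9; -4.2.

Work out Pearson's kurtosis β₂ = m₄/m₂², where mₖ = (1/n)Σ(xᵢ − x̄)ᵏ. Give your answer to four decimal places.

2.0189

x̄ = 9.2500
Σ(xᵢ − x̄)² = 271.3700 ⇒ m₂ = 67.84250
Σ(xᵢ − x̄)⁴ = 37169.6440 ⇒ m₄ = 9292.41101
m₂² = 4602.60481
β₂ = m₄/m₂² = 9292.41101 / 4602.60481 ≈ 2.0189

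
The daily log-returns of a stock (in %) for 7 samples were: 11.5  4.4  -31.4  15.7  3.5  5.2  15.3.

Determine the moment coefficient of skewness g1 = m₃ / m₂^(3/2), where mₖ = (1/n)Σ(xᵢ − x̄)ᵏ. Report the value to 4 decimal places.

x̄ = (11.5 + 4.4 - 31.4 + 15.7 + 3.5 + 5.2 + 15.3) / 7 = 3.4571
deviations (xᵢ − x̄): 8.0429, 0.9429, -34.8571, 12.2429, 0.0429, 1.7429, 11.8429
Σ(xᵢ − x̄)² = 1573.7771 ⇒ m₂ = 1573.7771/7 = 224.82531
Σ(xᵢ − x̄)³ = -38329.6837 ⇒ m₃ = -38329.6837/7 = -5475.66910
m₂^(3/2) = 224.82531^(1.5) = 3371.07015
g1 = m₃ / m₂^(3/2) = -5475.66910 / 3371.07015 ≈ -1.6243

-1.6243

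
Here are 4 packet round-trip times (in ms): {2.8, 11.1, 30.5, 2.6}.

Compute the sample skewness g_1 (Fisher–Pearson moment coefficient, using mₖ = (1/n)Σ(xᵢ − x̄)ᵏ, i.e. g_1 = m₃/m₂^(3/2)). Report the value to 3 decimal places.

x̄ = (2.8 + 11.1 + 30.5 + 2.6) / 4 = 11.7500
deviations (xᵢ − x̄): -8.9500, -0.6500, 18.7500, -9.1500
Σ(xᵢ − x̄)² = 515.8100 ⇒ m₂ = 515.8100/4 = 128.95250
Σ(xᵢ − x̄)³ = 5108.5440 ⇒ m₃ = 5108.5440/4 = 1277.13600
m₂^(3/2) = 128.95250^(1.5) = 1464.34918
g_1 = m₃ / m₂^(3/2) = 1277.13600 / 1464.34918 ≈ 0.872

0.872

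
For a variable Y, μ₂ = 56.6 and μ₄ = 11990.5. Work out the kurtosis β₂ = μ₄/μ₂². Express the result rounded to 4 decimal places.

μ₂² = 56.6² = 3203.56000
μ₄/μ₂² = 11990.5 / 3203.56000 = 3.74287
β₂ ≈ 3.7429

3.7429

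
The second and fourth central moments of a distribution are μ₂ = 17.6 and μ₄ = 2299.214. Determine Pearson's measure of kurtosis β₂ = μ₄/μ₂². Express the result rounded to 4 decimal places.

7.4226

μ₂² = 17.6² = 309.76000
μ₄/μ₂² = 2299.214 / 309.76000 = 7.42257
β₂ ≈ 7.4226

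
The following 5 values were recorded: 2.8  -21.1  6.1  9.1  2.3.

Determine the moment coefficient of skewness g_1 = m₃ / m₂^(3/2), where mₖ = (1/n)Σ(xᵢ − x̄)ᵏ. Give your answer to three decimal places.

x̄ = (2.8 - 21.1 + 6.1 + 9.1 + 2.3) / 5 = -0.1600
deviations (xᵢ − x̄): 2.9600, -20.9400, 6.2600, 9.2600, 2.4600
Σ(xᵢ − x̄)² = 578.2320 ⇒ m₂ = 578.2320/5 = 115.64640
Σ(xᵢ − x̄)³ = -8101.6882 ⇒ m₃ = -8101.6882/5 = -1620.33763
m₂^(3/2) = 115.64640^(1.5) = 1243.65001
g_1 = m₃ / m₂^(3/2) = -1620.33763 / 1243.65001 ≈ -1.303

-1.303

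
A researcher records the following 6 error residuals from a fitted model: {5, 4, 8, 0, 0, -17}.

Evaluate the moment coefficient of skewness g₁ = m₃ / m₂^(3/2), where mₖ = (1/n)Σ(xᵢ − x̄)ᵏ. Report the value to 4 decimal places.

-1.3192

x̄ = (5 + 4 + 8 + 0 + 0 - 17) / 6 = 0.0000
deviations (xᵢ − x̄): 5.0000, 4.0000, 8.0000, 0.0000, 0.0000, -17.0000
Σ(xᵢ − x̄)² = 394.0000 ⇒ m₂ = 394.0000/6 = 65.66667
Σ(xᵢ − x̄)³ = -4212.0000 ⇒ m₃ = -4212.0000/6 = -702.00000
m₂^(3/2) = 65.66667^(1.5) = 532.12965
g₁ = m₃ / m₂^(3/2) = -702.00000 / 532.12965 ≈ -1.3192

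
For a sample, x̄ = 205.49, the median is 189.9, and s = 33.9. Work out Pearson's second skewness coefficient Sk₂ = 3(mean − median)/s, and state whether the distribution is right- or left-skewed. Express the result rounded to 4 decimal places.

1.3796, right-skewed

Sk₂ = 3(205.49 − 189.9) / 33.9 = 3 × 15.5900 / 33.9
    = 46.7700 / 33.9 ≈ 1.3796
Sk₂ > 0 ⇒ mean > median ⇒ right-skewed (positive skew).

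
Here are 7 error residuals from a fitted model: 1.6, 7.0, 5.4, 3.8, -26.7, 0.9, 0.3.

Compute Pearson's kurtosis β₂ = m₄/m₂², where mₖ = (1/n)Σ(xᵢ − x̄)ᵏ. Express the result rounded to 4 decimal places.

4.7656

x̄ = -1.1000
Σ(xᵢ − x̄)² = 800.4800 ⇒ m₂ = 114.35429
Σ(xᵢ − x̄)⁴ = 436235.9300 ⇒ m₄ = 62319.41857
m₂² = 13076.90266
β₂ = m₄/m₂² = 62319.41857 / 13076.90266 ≈ 4.7656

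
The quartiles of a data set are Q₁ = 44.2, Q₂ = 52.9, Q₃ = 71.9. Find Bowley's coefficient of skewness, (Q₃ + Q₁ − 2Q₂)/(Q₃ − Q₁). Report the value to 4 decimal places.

0.3718

numerator: Q₃ + Q₁ − 2Q₂ = 71.9 + 44.2 − 2×52.9 = 10.3000
denominator: Q₃ − Q₁ = 71.9 − 44.2 = 27.7000
Bowley skewness = 10.3000 / 27.7000 ≈ 0.3718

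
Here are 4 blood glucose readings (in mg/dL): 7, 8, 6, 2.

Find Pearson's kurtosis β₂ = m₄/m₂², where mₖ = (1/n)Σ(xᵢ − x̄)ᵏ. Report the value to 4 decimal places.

x̄ = 5.7500
Σ(xᵢ − x̄)² = 20.7500 ⇒ m₂ = 5.18750
Σ(xᵢ − x̄)⁴ = 225.8281 ⇒ m₄ = 56.45703
m₂² = 26.91016
β₂ = m₄/m₂² = 56.45703 / 26.91016 ≈ 2.0980

2.0980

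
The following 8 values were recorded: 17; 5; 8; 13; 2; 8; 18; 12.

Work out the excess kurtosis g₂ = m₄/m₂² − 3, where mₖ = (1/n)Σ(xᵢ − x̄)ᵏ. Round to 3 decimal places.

-1.183

x̄ = 10.3750
Σ(xᵢ − x̄)² = 221.8750 ⇒ m₂ = 27.73438
Σ(xᵢ − x̄)⁴ = 11179.1816 ⇒ m₄ = 1397.39771
m₂² = 769.19556
g₂ = m₄/m₂² − 3 = 1.81670 − 3 ≈ -1.183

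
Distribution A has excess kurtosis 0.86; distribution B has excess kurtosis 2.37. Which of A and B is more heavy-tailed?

Higher excess kurtosis ⇒ heavier tails relative to the normal distribution.
0.86 vs 2.37: the larger is 2.37, so B has heavier tails.

B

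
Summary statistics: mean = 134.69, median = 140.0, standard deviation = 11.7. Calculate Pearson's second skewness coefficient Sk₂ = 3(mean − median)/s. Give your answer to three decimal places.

-1.362

Sk₂ = 3(134.69 − 140.0) / 11.7 = 3 × -5.3100 / 11.7
    = -15.9300 / 11.7 ≈ -1.362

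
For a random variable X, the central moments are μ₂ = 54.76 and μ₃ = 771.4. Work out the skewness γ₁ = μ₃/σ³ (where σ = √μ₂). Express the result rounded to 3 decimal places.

σ = √μ₂ = √54.76 = 7.40000
σ³ = μ₂^(3/2) = 405.22400
γ₁ = μ₃/σ³ = 771.4 / 405.22400 ≈ 1.904

1.904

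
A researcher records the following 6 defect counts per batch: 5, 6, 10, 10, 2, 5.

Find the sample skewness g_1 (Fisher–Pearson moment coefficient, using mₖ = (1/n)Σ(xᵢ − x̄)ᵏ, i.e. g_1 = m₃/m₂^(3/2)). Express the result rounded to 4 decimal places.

0.0880

x̄ = (5 + 6 + 10 + 10 + 2 + 5) / 6 = 6.3333
deviations (xᵢ − x̄): -1.3333, -0.3333, 3.6667, 3.6667, -4.3333, -1.3333
Σ(xᵢ − x̄)² = 49.3333 ⇒ m₂ = 49.3333/6 = 8.22222
Σ(xᵢ − x̄)³ = 12.4444 ⇒ m₃ = 12.4444/6 = 2.07407
m₂^(3/2) = 8.22222^(1.5) = 23.57674
g_1 = m₃ / m₂^(3/2) = 2.07407 / 23.57674 ≈ 0.0880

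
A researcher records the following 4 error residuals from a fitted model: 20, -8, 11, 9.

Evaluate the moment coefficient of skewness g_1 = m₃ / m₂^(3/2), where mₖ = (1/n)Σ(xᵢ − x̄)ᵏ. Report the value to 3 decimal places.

x̄ = (20 - 8 + 11 + 9) / 4 = 8.0000
deviations (xᵢ − x̄): 12.0000, -16.0000, 3.0000, 1.0000
Σ(xᵢ − x̄)² = 410.0000 ⇒ m₂ = 410.0000/4 = 102.50000
Σ(xᵢ − x̄)³ = -2340.0000 ⇒ m₃ = -2340.0000/4 = -585.00000
m₂^(3/2) = 102.50000^(1.5) = 1037.73341
g_1 = m₃ / m₂^(3/2) = -585.00000 / 1037.73341 ≈ -0.564

-0.564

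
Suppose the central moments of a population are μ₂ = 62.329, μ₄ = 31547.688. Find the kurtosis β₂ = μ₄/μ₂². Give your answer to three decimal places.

8.121

μ₂² = 62.329² = 3884.90424
μ₄/μ₂² = 31547.688 / 3884.90424 = 8.12058
β₂ ≈ 8.121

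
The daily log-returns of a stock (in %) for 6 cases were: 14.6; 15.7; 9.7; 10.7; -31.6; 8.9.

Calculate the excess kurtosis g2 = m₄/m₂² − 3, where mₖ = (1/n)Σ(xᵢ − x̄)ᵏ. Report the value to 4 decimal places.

x̄ = 4.6667
Σ(xᵢ − x̄)² = 1615.3333 ⇒ m₂ = 269.22222
Σ(xᵢ − x̄)⁴ = 1756781.4000 ⇒ m₄ = 292796.90001
m₂² = 72480.60494
g2 = m₄/m₂² − 3 = 4.03966 − 3 ≈ 1.0397

1.0397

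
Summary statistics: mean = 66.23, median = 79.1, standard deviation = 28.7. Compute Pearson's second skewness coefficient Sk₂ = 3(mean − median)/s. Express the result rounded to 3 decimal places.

-1.345

Sk₂ = 3(66.23 − 79.1) / 28.7 = 3 × -12.8700 / 28.7
    = -38.6100 / 28.7 ≈ -1.345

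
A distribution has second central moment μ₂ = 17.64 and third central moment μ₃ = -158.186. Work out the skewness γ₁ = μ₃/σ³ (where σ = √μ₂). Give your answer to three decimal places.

-2.135

σ = √μ₂ = √17.64 = 4.20000
σ³ = μ₂^(3/2) = 74.08800
γ₁ = μ₃/σ³ = -158.186 / 74.08800 ≈ -2.135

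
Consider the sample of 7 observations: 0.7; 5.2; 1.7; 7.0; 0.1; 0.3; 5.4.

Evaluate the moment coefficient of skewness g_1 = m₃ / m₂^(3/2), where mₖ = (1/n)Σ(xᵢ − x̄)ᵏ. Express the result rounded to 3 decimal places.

x̄ = (0.7 + 5.2 + 1.7 + 7.0 + 0.1 + 0.3 + 5.4) / 7 = 2.9143
deviations (xᵢ − x̄): -2.2143, 2.2857, -1.2143, 4.0857, -2.8143, -2.6143, 2.4857
Σ(xᵢ − x̄)² = 49.2286 ⇒ m₂ = 49.2286/7 = 7.03265
Σ(xᵢ − x̄)³ = 42.6992 ⇒ m₃ = 42.6992/7 = 6.09988
m₂^(3/2) = 7.03265^(1.5) = 18.65000
g_1 = m₃ / m₂^(3/2) = 6.09988 / 18.65000 ≈ 0.327

0.327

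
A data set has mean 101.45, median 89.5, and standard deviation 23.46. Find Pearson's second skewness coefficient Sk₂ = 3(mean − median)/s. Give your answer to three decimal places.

1.528

Sk₂ = 3(101.45 − 89.5) / 23.46 = 3 × 11.9500 / 23.46
    = 35.8500 / 23.46 ≈ 1.528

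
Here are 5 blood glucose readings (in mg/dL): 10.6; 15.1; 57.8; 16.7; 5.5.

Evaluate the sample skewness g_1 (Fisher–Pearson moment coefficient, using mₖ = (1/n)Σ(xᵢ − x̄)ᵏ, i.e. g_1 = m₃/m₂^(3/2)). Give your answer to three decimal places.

x̄ = (10.6 + 15.1 + 57.8 + 16.7 + 5.5) / 5 = 21.1400
deviations (xᵢ − x̄): -10.5400, -6.0400, 36.6600, -4.4400, -15.6400
Σ(xᵢ − x̄)² = 1755.8520 ⇒ m₂ = 1755.8520/5 = 351.17040
Σ(xᵢ − x̄)³ = 43964.9354 ⇒ m₃ = 43964.9354/5 = 8792.98709
m₂^(3/2) = 351.17040^(1.5) = 6580.77214
g_1 = m₃ / m₂^(3/2) = 8792.98709 / 6580.77214 ≈ 1.336

1.336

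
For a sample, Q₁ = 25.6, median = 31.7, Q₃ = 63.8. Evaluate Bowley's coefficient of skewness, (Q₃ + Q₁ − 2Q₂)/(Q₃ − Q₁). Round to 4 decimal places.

numerator: Q₃ + Q₁ − 2Q₂ = 63.8 + 25.6 − 2×31.7 = 26.0000
denominator: Q₃ − Q₁ = 63.8 − 25.6 = 38.2000
Bowley skewness = 26.0000 / 38.2000 ≈ 0.6806

0.6806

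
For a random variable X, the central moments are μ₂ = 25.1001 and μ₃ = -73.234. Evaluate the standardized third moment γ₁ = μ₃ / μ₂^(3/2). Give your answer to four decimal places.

-0.5824

σ = √μ₂ = √25.1001 = 5.01000
σ³ = μ₂^(3/2) = 125.75150
γ₁ = μ₃/σ³ = -73.234 / 125.75150 ≈ -0.5824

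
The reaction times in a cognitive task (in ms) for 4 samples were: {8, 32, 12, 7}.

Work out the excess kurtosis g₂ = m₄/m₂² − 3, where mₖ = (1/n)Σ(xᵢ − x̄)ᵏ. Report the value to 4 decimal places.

-0.7647

x̄ = 14.7500
Σ(xᵢ − x̄)² = 410.7500 ⇒ m₂ = 102.68750
Σ(xᵢ − x̄)⁴ = 94284.0781 ⇒ m₄ = 23571.01953
m₂² = 10544.72266
g₂ = m₄/m₂² − 3 = 2.23534 − 3 ≈ -0.7647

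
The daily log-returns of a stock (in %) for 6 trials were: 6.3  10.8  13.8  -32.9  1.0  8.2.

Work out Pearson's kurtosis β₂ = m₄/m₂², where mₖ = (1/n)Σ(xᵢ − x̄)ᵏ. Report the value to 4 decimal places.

x̄ = 1.2000
Σ(xᵢ − x̄)² = 1488.7800 ⇒ m₂ = 248.13000
Σ(xᵢ − x̄)⁴ = 1388902.8210 ⇒ m₄ = 231483.80350
m₂² = 61568.49690
β₂ = m₄/m₂² = 231483.80350 / 61568.49690 ≈ 3.7598

3.7598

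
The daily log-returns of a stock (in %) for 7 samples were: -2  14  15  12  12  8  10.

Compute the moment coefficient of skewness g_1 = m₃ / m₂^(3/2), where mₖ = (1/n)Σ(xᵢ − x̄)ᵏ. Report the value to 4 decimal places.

-1.3857

x̄ = (-2 + 14 + 15 + 12 + 12 + 8 + 10) / 7 = 9.8571
deviations (xᵢ − x̄): -11.8571, 4.1429, 5.1429, 2.1429, 2.1429, -1.8571, 0.1429
Σ(xᵢ − x̄)² = 196.8571 ⇒ m₂ = 196.8571/7 = 28.12245
Σ(xᵢ − x̄)³ = -1446.6122 ⇒ m₃ = -1446.6122/7 = -206.65889
m₂^(3/2) = 28.12245^(1.5) = 149.13504
g_1 = m₃ / m₂^(3/2) = -206.65889 / 149.13504 ≈ -1.3857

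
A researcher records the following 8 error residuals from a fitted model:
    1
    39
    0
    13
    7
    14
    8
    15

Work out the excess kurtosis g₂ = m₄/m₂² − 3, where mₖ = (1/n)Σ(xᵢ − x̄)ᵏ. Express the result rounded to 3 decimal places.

1.070

x̄ = 12.1250
Σ(xᵢ − x̄)² = 1048.8750 ⇒ m₂ = 131.10938
Σ(xᵢ − x̄)⁴ = 559659.8379 ⇒ m₄ = 69957.47974
m₂² = 17189.66821
g₂ = m₄/m₂² − 3 = 4.06974 − 3 ≈ 1.070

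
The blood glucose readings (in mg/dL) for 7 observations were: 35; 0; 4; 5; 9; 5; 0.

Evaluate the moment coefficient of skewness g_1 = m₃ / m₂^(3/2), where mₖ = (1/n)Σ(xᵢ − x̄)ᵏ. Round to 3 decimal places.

1.767

x̄ = (35 + 0 + 4 + 5 + 9 + 5 + 0) / 7 = 8.2857
deviations (xᵢ − x̄): 26.7143, -8.2857, -4.2857, -3.2857, 0.7143, -3.2857, -8.2857
Σ(xᵢ − x̄)² = 891.4286 ⇒ m₂ = 891.4286/7 = 127.34694
Σ(xᵢ − x̄)³ = 17777.7551 ⇒ m₃ = 17777.7551/7 = 2539.67930
m₂^(3/2) = 127.34694^(1.5) = 1437.08602
g_1 = m₃ / m₂^(3/2) = 2539.67930 / 1437.08602 ≈ 1.767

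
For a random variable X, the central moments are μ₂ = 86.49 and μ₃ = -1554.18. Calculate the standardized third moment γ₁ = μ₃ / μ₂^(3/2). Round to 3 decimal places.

-1.932

σ = √μ₂ = √86.49 = 9.30000
σ³ = μ₂^(3/2) = 804.35700
γ₁ = μ₃/σ³ = -1554.18 / 804.35700 ≈ -1.932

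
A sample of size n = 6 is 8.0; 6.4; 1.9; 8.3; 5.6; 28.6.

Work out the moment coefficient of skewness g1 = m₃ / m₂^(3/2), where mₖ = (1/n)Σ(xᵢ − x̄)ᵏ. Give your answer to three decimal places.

x̄ = (8.0 + 6.4 + 1.9 + 8.3 + 5.6 + 28.6) / 6 = 9.8000
deviations (xᵢ − x̄): -1.8000, -3.4000, -7.9000, -1.5000, -4.2000, 18.8000
Σ(xᵢ − x̄)² = 450.5400 ⇒ m₂ = 450.5400/6 = 75.09000
Σ(xᵢ − x̄)³ = 6029.0340 ⇒ m₃ = 6029.0340/6 = 1004.83900
m₂^(3/2) = 75.09000^(1.5) = 650.68854
g1 = m₃ / m₂^(3/2) = 1004.83900 / 650.68854 ≈ 1.544

1.544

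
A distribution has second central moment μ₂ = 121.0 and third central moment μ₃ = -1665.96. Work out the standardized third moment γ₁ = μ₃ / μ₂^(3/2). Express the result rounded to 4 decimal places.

-1.2517

σ = √μ₂ = √121.0 = 11.00000
σ³ = μ₂^(3/2) = 1331.00000
γ₁ = μ₃/σ³ = -1665.96 / 1331.00000 ≈ -1.2517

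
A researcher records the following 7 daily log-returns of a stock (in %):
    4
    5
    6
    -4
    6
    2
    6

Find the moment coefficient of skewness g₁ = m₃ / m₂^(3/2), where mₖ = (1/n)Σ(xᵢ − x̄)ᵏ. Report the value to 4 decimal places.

x̄ = (4 + 5 + 6 - 4 + 6 + 2 + 6) / 7 = 3.5714
deviations (xᵢ − x̄): 0.4286, 1.4286, 2.4286, -7.5714, 2.4286, -1.5714, 2.4286
Σ(xᵢ − x̄)² = 79.7143 ⇒ m₂ = 79.7143/7 = 11.38776
Σ(xᵢ − x̄)³ = -391.9592 ⇒ m₃ = -391.9592/7 = -55.99417
m₂^(3/2) = 11.38776^(1.5) = 38.42883
g₁ = m₃ / m₂^(3/2) = -55.99417 / 38.42883 ≈ -1.4571

-1.4571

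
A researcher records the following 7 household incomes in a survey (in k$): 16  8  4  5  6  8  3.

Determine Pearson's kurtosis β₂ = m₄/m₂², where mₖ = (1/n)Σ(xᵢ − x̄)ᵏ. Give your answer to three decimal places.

x̄ = 7.1429
Σ(xᵢ − x̄)² = 112.8571 ⇒ m₂ = 16.12245
Σ(xᵢ − x̄)⁴ = 6570.2566 ⇒ m₄ = 938.60808
m₂² = 259.93336
β₂ = m₄/m₂² = 938.60808 / 259.93336 ≈ 3.611

3.611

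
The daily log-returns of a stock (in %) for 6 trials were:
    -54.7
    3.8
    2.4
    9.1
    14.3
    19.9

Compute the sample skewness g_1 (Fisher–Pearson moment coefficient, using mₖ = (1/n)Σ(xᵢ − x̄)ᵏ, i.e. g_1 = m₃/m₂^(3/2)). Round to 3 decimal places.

-1.556

x̄ = (-54.7 + 3.8 + 2.4 + 9.1 + 14.3 + 19.9) / 6 = -0.8667
deviations (xᵢ − x̄): -53.8333, 4.6667, 3.2667, 9.9667, 15.1667, 20.7667
Σ(xᵢ − x̄)² = 3691.0933 ⇒ m₂ = 3691.0933/6 = 615.18222
Σ(xᵢ − x̄)³ = -142439.5016 ⇒ m₃ = -142439.5016/6 = -23739.91693
m₂^(3/2) = 615.18222^(1.5) = 15258.28297
g_1 = m₃ / m₂^(3/2) = -23739.91693 / 15258.28297 ≈ -1.556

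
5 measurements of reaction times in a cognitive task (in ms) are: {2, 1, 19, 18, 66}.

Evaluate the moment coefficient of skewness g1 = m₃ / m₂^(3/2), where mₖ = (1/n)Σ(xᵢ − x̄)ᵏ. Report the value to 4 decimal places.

1.1259

x̄ = (2 + 1 + 19 + 18 + 66) / 5 = 21.2000
deviations (xᵢ − x̄): -19.2000, -20.2000, -2.2000, -3.2000, 44.8000
Σ(xᵢ − x̄)² = 2798.8000 ⇒ m₂ = 2798.8000/5 = 559.76000
Σ(xᵢ − x̄)³ = 74551.6800 ⇒ m₃ = 74551.6800/5 = 14910.33600
m₂^(3/2) = 559.76000^(1.5) = 13243.50047
g1 = m₃ / m₂^(3/2) = 14910.33600 / 13243.50047 ≈ 1.1259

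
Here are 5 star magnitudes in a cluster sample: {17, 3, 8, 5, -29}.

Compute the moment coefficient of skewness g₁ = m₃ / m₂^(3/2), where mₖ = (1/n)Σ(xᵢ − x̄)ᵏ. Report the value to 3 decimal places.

x̄ = (17 + 3 + 8 + 5 - 29) / 5 = 0.8000
deviations (xᵢ − x̄): 16.2000, 2.2000, 7.2000, 4.2000, -29.8000
Σ(xᵢ − x̄)² = 1224.8000 ⇒ m₂ = 1224.8000/5 = 244.96000
Σ(xᵢ − x̄)³ = -21754.0800 ⇒ m₃ = -21754.0800/5 = -4350.81600
m₂^(3/2) = 244.96000^(1.5) = 3833.91747
g₁ = m₃ / m₂^(3/2) = -4350.81600 / 3833.91747 ≈ -1.135

-1.135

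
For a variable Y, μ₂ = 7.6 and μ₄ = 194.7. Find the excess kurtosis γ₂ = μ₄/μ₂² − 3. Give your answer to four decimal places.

μ₂² = 7.6² = 57.76000
μ₄/μ₂² = 194.7 / 57.76000 = 3.37084
γ₂ = 3.37084 − 3 ≈ 0.3708

0.3708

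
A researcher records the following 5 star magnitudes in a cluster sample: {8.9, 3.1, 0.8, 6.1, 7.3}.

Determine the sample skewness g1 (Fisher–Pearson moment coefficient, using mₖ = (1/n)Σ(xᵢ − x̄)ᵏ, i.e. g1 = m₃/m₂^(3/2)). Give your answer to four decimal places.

x̄ = (8.9 + 3.1 + 0.8 + 6.1 + 7.3) / 5 = 5.2400
deviations (xᵢ − x̄): 3.6600, -2.1400, -4.4400, 0.8600, 2.0600
Σ(xᵢ − x̄)² = 42.6720 ⇒ m₂ = 42.6720/5 = 8.53440
Σ(xᵢ − x̄)³ = -38.9230 ⇒ m₃ = -38.9230/5 = -7.78459
m₂^(3/2) = 8.53440^(1.5) = 24.93214
g1 = m₃ / m₂^(3/2) = -7.78459 / 24.93214 ≈ -0.3122

-0.3122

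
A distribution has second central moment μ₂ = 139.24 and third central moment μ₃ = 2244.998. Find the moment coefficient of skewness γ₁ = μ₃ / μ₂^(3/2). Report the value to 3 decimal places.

σ = √μ₂ = √139.24 = 11.80000
σ³ = μ₂^(3/2) = 1643.03200
γ₁ = μ₃/σ³ = 2244.998 / 1643.03200 ≈ 1.366

1.366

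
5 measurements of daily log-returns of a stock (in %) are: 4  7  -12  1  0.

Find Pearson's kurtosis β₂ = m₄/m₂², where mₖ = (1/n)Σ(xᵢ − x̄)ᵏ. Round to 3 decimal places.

x̄ = 0.0000
Σ(xᵢ − x̄)² = 210.0000 ⇒ m₂ = 42.00000
Σ(xᵢ − x̄)⁴ = 23394.0000 ⇒ m₄ = 4678.80000
m₂² = 1764.00000
β₂ = m₄/m₂² = 4678.80000 / 1764.00000 ≈ 2.652

2.652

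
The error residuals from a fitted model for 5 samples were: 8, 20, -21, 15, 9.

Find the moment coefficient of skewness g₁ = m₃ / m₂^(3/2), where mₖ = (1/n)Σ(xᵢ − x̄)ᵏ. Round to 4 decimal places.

-1.1543

x̄ = (8 + 20 - 21 + 15 + 9) / 5 = 6.2000
deviations (xᵢ − x̄): 1.8000, 13.8000, -27.2000, 8.8000, 2.8000
Σ(xᵢ − x̄)² = 1018.8000 ⇒ m₂ = 1018.8000/5 = 203.76000
Σ(xᵢ − x̄)³ = -16786.3200 ⇒ m₃ = -16786.3200/5 = -3357.26400
m₂^(3/2) = 203.76000^(1.5) = 2908.56248
g₁ = m₃ / m₂^(3/2) = -3357.26400 / 2908.56248 ≈ -1.1543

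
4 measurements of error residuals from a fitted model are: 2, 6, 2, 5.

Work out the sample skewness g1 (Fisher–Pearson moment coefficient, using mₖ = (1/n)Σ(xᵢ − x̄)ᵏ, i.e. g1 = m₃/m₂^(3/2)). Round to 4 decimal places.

0.1153

x̄ = (2 + 6 + 2 + 5) / 4 = 3.7500
deviations (xᵢ − x̄): -1.7500, 2.2500, -1.7500, 1.2500
Σ(xᵢ − x̄)² = 12.7500 ⇒ m₂ = 12.7500/4 = 3.18750
Σ(xᵢ − x̄)³ = 2.6250 ⇒ m₃ = 2.6250/4 = 0.65625
m₂^(3/2) = 3.18750^(1.5) = 5.69083
g1 = m₃ / m₂^(3/2) = 0.65625 / 5.69083 ≈ 0.1153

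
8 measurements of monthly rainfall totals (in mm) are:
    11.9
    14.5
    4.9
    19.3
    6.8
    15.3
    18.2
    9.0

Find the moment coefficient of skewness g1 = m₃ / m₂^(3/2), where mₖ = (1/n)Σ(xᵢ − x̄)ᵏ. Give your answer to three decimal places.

x̄ = (11.9 + 14.5 + 4.9 + 19.3 + 6.8 + 15.3 + 18.2 + 9.0) / 8 = 12.4875
deviations (xᵢ − x̄): -0.5875, 2.0125, -7.5875, 6.8125, -5.6875, 2.8125, 5.7125, -3.4875
Σ(xᵢ − x̄)² = 193.4288 ⇒ m₂ = 193.4288/8 = 24.17859
Σ(xᵢ − x̄)³ = -130.4294 ⇒ m₃ = -130.4294/8 = -16.30368
m₂^(3/2) = 24.17859^(1.5) = 118.89034
g1 = m₃ / m₂^(3/2) = -16.30368 / 118.89034 ≈ -0.137

-0.137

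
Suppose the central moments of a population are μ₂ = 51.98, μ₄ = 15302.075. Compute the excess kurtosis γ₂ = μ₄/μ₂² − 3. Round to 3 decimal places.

2.663

μ₂² = 51.98² = 2701.92040
μ₄/μ₂² = 15302.075 / 2701.92040 = 5.66341
γ₂ = 5.66341 − 3 ≈ 2.663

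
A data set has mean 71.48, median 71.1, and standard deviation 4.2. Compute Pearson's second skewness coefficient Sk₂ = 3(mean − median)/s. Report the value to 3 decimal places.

Sk₂ = 3(71.48 − 71.1) / 4.2 = 3 × 0.3800 / 4.2
    = 1.1400 / 4.2 ≈ 0.271

0.271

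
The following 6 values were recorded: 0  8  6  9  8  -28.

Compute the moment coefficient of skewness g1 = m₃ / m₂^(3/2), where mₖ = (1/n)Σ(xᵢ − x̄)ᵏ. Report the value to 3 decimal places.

x̄ = (0 + 8 + 6 + 9 + 8 - 28) / 6 = 0.5000
deviations (xᵢ − x̄): -0.5000, 7.5000, 5.5000, 8.5000, 7.5000, -28.5000
Σ(xᵢ − x̄)² = 1027.5000 ⇒ m₂ = 1027.5000/6 = 171.25000
Σ(xᵢ − x̄)³ = -21525.0000 ⇒ m₃ = -21525.0000/6 = -3587.50000
m₂^(3/2) = 171.25000^(1.5) = 2241.02071
g1 = m₃ / m₂^(3/2) = -3587.50000 / 2241.02071 ≈ -1.601

-1.601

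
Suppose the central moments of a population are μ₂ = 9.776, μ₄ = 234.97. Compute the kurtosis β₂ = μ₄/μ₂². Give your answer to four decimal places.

μ₂² = 9.776² = 95.57018
μ₄/μ₂² = 234.97 / 95.57018 = 2.45861
β₂ ≈ 2.4586

2.4586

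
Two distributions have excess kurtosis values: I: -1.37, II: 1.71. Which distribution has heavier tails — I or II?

Higher excess kurtosis ⇒ heavier tails relative to the normal distribution.
-1.37 vs 1.71: the larger is 1.71, so II has heavier tails. (II is leptokurtic — heavier-than-normal tails; the other is platykurtic.)

II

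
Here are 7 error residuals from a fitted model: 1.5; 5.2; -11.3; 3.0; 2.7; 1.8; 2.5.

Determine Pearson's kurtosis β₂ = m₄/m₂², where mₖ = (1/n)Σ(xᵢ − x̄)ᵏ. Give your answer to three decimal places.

4.755

x̄ = 0.7714
Σ(xᵢ − x̄)² = 178.5943 ⇒ m₂ = 25.51347
Σ(xᵢ − x̄)⁴ = 21667.6093 ⇒ m₄ = 3095.37276
m₂² = 650.93712
β₂ = m₄/m₂² = 3095.37276 / 650.93712 ≈ 4.755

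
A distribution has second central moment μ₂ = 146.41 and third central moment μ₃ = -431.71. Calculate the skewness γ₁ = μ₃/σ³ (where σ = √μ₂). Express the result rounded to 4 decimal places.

σ = √μ₂ = √146.41 = 12.10000
σ³ = μ₂^(3/2) = 1771.56100
γ₁ = μ₃/σ³ = -431.71 / 1771.56100 ≈ -0.2437

-0.2437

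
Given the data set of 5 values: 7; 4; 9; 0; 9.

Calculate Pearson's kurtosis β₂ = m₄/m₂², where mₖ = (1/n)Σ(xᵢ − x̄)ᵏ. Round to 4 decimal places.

x̄ = 5.8000
Σ(xᵢ − x̄)² = 58.8000 ⇒ m₂ = 11.76000
Σ(xᵢ − x̄)⁴ = 1353.9360 ⇒ m₄ = 270.78720
m₂² = 138.29760
β₂ = m₄/m₂² = 270.78720 / 138.29760 ≈ 1.9580

1.9580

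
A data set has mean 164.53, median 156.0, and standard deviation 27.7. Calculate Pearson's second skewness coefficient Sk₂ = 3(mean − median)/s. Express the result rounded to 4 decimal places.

Sk₂ = 3(164.53 − 156.0) / 27.7 = 3 × 8.5300 / 27.7
    = 25.5900 / 27.7 ≈ 0.9238

0.9238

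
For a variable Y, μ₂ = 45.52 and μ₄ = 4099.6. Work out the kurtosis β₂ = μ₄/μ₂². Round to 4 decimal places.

1.9785

μ₂² = 45.52² = 2072.07040
μ₄/μ₂² = 4099.6 / 2072.07040 = 1.97850
β₂ ≈ 1.9785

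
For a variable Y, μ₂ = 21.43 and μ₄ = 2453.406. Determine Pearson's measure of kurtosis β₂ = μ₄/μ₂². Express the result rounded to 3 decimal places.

μ₂² = 21.43² = 459.24490
μ₄/μ₂² = 2453.406 / 459.24490 = 5.34226
β₂ ≈ 5.342

5.342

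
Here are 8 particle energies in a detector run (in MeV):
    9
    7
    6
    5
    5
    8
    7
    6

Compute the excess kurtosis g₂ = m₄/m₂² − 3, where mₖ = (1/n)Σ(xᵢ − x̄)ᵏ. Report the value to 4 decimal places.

x̄ = 6.6250
Σ(xᵢ − x̄)² = 13.8750 ⇒ m₂ = 1.73438
Σ(xᵢ − x̄)⁴ = 49.6816 ⇒ m₄ = 6.21021
m₂² = 3.00806
g₂ = m₄/m₂² − 3 = 2.06452 − 3 ≈ -0.9355

-0.9355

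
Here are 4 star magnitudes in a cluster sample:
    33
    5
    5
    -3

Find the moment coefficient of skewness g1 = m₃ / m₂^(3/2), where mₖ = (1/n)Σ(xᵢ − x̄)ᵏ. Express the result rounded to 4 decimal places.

0.9503

x̄ = (33 + 5 + 5 - 3) / 4 = 10.0000
deviations (xᵢ − x̄): 23.0000, -5.0000, -5.0000, -13.0000
Σ(xᵢ − x̄)² = 748.0000 ⇒ m₂ = 748.0000/4 = 187.00000
Σ(xᵢ − x̄)³ = 9720.0000 ⇒ m₃ = 9720.0000/4 = 2430.00000
m₂^(3/2) = 187.00000^(1.5) = 2557.18654
g1 = m₃ / m₂^(3/2) = 2430.00000 / 2557.18654 ≈ 0.9503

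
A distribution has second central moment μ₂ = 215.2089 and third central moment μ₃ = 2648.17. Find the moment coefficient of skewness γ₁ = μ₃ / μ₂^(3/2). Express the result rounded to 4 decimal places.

0.8388

σ = √μ₂ = √215.2089 = 14.67000
σ³ = μ₂^(3/2) = 3157.11456
γ₁ = μ₃/σ³ = 2648.17 / 3157.11456 ≈ 0.8388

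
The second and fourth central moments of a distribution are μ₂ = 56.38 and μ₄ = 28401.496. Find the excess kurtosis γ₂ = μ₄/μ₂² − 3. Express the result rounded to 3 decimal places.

5.935

μ₂² = 56.38² = 3178.70440
μ₄/μ₂² = 28401.496 / 3178.70440 = 8.93493
γ₂ = 8.93493 − 3 ≈ 5.935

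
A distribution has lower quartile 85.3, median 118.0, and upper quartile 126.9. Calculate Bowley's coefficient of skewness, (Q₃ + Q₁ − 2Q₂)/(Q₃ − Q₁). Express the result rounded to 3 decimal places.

-0.572

numerator: Q₃ + Q₁ − 2Q₂ = 126.9 + 85.3 − 2×118.0 = -23.8000
denominator: Q₃ − Q₁ = 126.9 − 85.3 = 41.6000
Bowley skewness = -23.8000 / 41.6000 ≈ -0.572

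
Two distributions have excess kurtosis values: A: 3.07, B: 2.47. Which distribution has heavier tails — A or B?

A

Higher excess kurtosis ⇒ heavier tails relative to the normal distribution.
3.07 vs 2.47: the larger is 3.07, so A has heavier tails.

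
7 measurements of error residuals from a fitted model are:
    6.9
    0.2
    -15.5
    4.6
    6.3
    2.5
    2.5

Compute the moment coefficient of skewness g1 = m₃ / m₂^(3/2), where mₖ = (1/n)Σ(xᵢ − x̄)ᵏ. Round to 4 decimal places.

-1.6583

x̄ = (6.9 + 0.2 - 15.5 + 4.6 + 6.3 + 2.5 + 2.5) / 7 = 1.0714
deviations (xᵢ − x̄): 5.8286, -0.8714, -16.5714, 3.5286, 5.2286, 1.4286, 1.4286
Σ(xᵢ − x̄)² = 353.2143 ⇒ m₂ = 353.2143/7 = 50.45918
Σ(xᵢ − x̄)³ = -4160.6663 ⇒ m₃ = -4160.6663/7 = -594.38090
m₂^(3/2) = 50.45918^(1.5) = 358.43493
g1 = m₃ / m₂^(3/2) = -594.38090 / 358.43493 ≈ -1.6583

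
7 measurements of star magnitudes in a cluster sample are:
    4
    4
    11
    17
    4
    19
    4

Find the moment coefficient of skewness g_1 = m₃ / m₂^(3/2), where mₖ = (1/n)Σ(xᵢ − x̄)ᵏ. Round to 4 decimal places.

0.6151

x̄ = (4 + 4 + 11 + 17 + 4 + 19 + 4) / 7 = 9.0000
deviations (xᵢ − x̄): -5.0000, -5.0000, 2.0000, 8.0000, -5.0000, 10.0000, -5.0000
Σ(xᵢ − x̄)² = 268.0000 ⇒ m₂ = 268.0000/7 = 38.28571
Σ(xᵢ − x̄)³ = 1020.0000 ⇒ m₃ = 1020.0000/7 = 145.71429
m₂^(3/2) = 38.28571^(1.5) = 236.89458
g_1 = m₃ / m₂^(3/2) = 145.71429 / 236.89458 ≈ 0.6151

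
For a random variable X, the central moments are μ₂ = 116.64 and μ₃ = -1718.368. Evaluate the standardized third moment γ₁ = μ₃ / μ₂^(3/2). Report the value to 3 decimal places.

-1.364

σ = √μ₂ = √116.64 = 10.80000
σ³ = μ₂^(3/2) = 1259.71200
γ₁ = μ₃/σ³ = -1718.368 / 1259.71200 ≈ -1.364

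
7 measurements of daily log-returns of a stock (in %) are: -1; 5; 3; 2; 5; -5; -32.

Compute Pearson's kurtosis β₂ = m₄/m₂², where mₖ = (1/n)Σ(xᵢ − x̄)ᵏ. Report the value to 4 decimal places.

x̄ = -3.2857
Σ(xᵢ − x̄)² = 1037.4286 ⇒ m₂ = 148.20408
Σ(xᵢ − x̄)⁴ = 691621.1254 ⇒ m₄ = 98803.01791
m₂² = 21964.44981
β₂ = m₄/m₂² = 98803.01791 / 21964.44981 ≈ 4.4983

4.4983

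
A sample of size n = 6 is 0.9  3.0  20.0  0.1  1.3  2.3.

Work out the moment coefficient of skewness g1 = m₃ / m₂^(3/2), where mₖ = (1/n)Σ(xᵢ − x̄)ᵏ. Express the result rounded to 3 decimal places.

1.717

x̄ = (0.9 + 3.0 + 20.0 + 0.1 + 1.3 + 2.3) / 6 = 4.6000
deviations (xᵢ − x̄): -3.7000, -1.6000, 15.4000, -4.5000, -3.3000, -2.3000
Σ(xᵢ − x̄)² = 289.8400 ⇒ m₂ = 289.8400/6 = 48.30667
Σ(xᵢ − x̄)³ = 3458.2860 ⇒ m₃ = 3458.2860/6 = 576.38100
m₂^(3/2) = 48.30667^(1.5) = 335.74581
g1 = m₃ / m₂^(3/2) = 576.38100 / 335.74581 ≈ 1.717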